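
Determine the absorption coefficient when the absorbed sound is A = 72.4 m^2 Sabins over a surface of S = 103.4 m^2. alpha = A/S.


Absorption coefficient = absorbed power / incident power
alpha = A / S = 72.4 / 103.4 = 0.70019


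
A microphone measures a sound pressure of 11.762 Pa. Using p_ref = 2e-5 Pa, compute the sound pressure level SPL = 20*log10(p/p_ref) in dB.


p / p_ref = 11.762 / 2e-5 = 588100
SPL = 20 * log10(588100) = 115.39 dB


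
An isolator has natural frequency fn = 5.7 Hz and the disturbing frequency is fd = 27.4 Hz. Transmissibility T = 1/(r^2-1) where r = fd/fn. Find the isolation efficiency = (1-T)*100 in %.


r = 27.4 / 5.7 = 4.80702
r^2 - 1 = 4.80702^2 - 1 = 22.1074
T = 1/22.1074 = 0.0452337
Efficiency = (1 - 0.0452337)*100 = 95.477 %


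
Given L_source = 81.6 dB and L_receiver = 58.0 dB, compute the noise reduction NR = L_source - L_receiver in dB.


NR = L_source - L_receiver (difference between source and receiving room levels)
NR = 81.6 - 58.0 = 23.6 dB


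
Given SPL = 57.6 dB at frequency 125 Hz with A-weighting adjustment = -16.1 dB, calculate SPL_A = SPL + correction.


A-weighting table: 125 Hz -> -16.1 dB correction
SPL_A = SPL + correction = 57.6 + (-16.1) = 41.5 dBA


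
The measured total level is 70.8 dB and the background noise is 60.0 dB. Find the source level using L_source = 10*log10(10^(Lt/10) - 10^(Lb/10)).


10^(70.8/10) = 1.20226e+07
10^(60.0/10) = 1e+06
Difference = 1.20226e+07 - 1e+06 = 1.10226e+07
L_source = 10*log10(1.10226e+07) = 70.423 dB


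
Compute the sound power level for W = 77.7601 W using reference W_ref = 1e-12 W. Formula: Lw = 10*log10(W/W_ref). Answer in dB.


W / W_ref = 77.7601 / 1e-12 = 7.77601e+13
Lw = 10 * log10(7.77601e+13) = 138.91 dB


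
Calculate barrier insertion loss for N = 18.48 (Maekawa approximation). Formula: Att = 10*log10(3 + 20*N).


3 + 20*N = 3 + 20*18.48 = 372.6
Att = 10*log10(372.6) = 25.712 dB


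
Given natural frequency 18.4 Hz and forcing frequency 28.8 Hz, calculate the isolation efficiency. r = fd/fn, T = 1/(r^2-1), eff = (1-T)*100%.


r = 28.8 / 18.4 = 1.56522
r^2 - 1 = 1.56522^2 - 1 = 1.44991
T = 1/1.44991 = 0.689698
Efficiency = (1 - 0.689698)*100 = 31.03 %


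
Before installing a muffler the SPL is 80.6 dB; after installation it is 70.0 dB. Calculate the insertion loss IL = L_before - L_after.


Insertion loss = SPL without muffler - SPL with muffler
IL = 80.6 - 70.0 = 10.6 dB


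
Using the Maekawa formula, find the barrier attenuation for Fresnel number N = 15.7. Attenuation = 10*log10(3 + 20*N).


3 + 20*N = 3 + 20*15.7 = 317
Att = 10*log10(317) = 25.011 dB


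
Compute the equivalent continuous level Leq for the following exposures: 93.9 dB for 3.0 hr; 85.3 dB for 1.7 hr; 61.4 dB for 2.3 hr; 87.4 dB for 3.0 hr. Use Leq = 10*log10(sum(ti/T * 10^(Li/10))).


T_total = 3.0 + 1.7 + 2.3 + 3.0 = 10.0 hr
(3.0/10.0) * 10^(93.9/10) = 7.36413e+08
(1.7/10.0) * 10^(85.3/10) = 5.76035e+07
(2.3/10.0) * 10^(61.4/10) = 317488
(3.0/10.0) * 10^(87.4/10) = 1.64862e+08
Sum = 7.36413e+08 + 5.76035e+07 + 317488 + 1.64862e+08 = 9.59196e+08
Leq = 10*log10(9.59196e+08) = 89.819 dB


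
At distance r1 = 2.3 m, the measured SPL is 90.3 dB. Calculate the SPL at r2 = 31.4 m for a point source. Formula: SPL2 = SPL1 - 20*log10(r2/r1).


r2/r1 = 31.4/2.3 = 13.6522
Correction = 20*log10(13.6522) = 22.7041 dB
SPL2 = 90.3 - 22.7041 = 67.596 dB


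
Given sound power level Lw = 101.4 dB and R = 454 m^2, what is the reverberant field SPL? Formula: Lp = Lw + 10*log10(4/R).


4/R = 4/454 = 0.00881057
Lp = 101.4 + 10*log10(0.00881057) = 80.85 dB


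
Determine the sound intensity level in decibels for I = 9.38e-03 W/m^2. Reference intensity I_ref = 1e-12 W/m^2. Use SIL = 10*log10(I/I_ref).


I / I_ref = 9.38e-03 / 1e-12 = 9.38e+09
SIL = 10 * log10(9.38e+09) = 99.722 dB


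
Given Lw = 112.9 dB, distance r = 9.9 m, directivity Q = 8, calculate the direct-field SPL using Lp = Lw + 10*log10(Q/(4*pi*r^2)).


4*pi*r^2 = 4*pi*9.9^2 = 1231.63 m^2
Q / (4*pi*r^2) = 8 / 1231.63 = 0.00649546
Lp = 112.9 + 10*log10(0.00649546) = 91.026 dB


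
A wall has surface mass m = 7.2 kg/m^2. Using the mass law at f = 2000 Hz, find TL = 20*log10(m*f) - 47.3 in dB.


m * f = 7.2 * 2000 = 14400
20*log10(14400) = 83.1672 dB
TL = 83.1672 - 47.3 = 35.867 dB


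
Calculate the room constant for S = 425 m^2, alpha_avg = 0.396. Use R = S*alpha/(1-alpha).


R = 425 * 0.396 / (1 - 0.396) = 278.64 m^2


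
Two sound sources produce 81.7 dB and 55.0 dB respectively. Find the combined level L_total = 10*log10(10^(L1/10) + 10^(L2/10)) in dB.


10^(81.7/10) = 1.47911e+08
10^(55.0/10) = 316228
Sum = 1.47911e+08 + 316228 = 1.48227e+08
L_total = 10*log10(1.48227e+08) = 81.709 dB


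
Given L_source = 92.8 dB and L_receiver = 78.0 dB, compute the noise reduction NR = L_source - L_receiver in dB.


NR = L_source - L_receiver (difference between source and receiving room levels)
NR = 92.8 - 78.0 = 14.8 dB


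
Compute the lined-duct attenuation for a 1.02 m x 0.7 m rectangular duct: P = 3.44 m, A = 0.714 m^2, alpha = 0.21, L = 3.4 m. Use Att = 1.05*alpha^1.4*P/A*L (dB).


alpha^1.4 = 0.21^1.4 = 0.112488
Attenuation rate = 1.05 * alpha^1.4 * P / A
= 1.05 * 0.112488 * 3.44 / 0.714 = 0.569057 dB/m
Total Att = 0.569057 * 3.4 = 1.9348 dB


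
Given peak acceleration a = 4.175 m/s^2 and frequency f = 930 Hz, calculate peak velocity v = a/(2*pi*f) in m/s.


omega = 2*pi*f = 2*pi*930 = 5843.36 rad/s
v = a / omega = 4.175 / 5843.36 = 0.00071449 m/s


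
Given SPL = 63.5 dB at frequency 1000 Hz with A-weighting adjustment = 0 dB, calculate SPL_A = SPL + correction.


A-weighting table: 1000 Hz -> 0 dB correction
SPL_A = SPL + correction = 63.5 + (0) = 63.5 dBA


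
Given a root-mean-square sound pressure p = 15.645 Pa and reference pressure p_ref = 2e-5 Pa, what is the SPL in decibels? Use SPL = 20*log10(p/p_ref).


p / p_ref = 15.645 / 2e-5 = 782250
SPL = 20 * log10(782250) = 117.87 dB


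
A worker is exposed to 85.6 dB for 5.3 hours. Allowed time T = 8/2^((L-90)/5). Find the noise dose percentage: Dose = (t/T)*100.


T_allowed = 8 / 2^((85.6 - 90)/5) = 14.723 hr
Dose = 5.3 / 14.723 * 100 = 35.998 %


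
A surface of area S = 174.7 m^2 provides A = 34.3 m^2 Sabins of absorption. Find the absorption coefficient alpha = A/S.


Absorption coefficient = absorbed power / incident power
alpha = A / S = 34.3 / 174.7 = 0.19634


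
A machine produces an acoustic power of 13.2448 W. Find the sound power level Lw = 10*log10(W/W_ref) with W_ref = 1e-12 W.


W / W_ref = 13.2448 / 1e-12 = 1.32448e+13
Lw = 10 * log10(1.32448e+13) = 131.22 dB


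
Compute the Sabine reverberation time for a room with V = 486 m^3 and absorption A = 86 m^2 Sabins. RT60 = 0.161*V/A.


RT60 = 0.161 * 486 / 86 = 0.90984 s


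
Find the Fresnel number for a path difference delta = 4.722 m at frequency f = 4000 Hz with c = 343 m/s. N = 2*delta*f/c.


N = 2*delta*f/c = 2*delta/lambda, where lambda = c/f
lambda = 343 / 4000 = 0.08575 m
N = 2 * 4.722 / 0.08575 = 110.13


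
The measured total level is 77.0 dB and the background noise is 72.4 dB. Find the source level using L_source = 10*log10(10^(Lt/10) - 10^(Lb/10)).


10^(77.0/10) = 5.01187e+07
10^(72.4/10) = 1.7378e+07
Difference = 5.01187e+07 - 1.7378e+07 = 3.27407e+07
L_source = 10*log10(3.27407e+07) = 75.151 dB


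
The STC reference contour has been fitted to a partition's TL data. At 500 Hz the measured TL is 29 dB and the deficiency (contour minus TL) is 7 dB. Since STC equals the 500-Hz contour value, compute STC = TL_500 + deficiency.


By ASTM E413, STC = value of the fitted reference contour at 500 Hz.
Contour value at 500 Hz = TL_500 + deficiency = 29 + 7 = 36
STC = 36


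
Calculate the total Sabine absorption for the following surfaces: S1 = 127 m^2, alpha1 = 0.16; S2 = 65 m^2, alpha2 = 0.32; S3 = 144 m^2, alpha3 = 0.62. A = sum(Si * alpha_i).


127 * 0.16 = 20.32
65 * 0.32 = 20.8
144 * 0.62 = 89.28
A_total = 20.32 + 20.8 + 89.28 = 130.4 m^2


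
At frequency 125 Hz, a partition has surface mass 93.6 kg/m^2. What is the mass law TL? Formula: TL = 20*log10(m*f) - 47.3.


m * f = 93.6 * 125 = 11700
20*log10(11700) = 81.3637 dB
TL = 81.3637 - 47.3 = 34.064 dB


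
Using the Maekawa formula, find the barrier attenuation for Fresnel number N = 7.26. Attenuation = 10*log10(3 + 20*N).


3 + 20*N = 3 + 20*7.26 = 148.2
Att = 10*log10(148.2) = 21.708 dB


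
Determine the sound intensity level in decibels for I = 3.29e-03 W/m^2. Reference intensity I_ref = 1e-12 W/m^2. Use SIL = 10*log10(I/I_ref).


I / I_ref = 3.29e-03 / 1e-12 = 3.29e+09
SIL = 10 * log10(3.29e+09) = 95.172 dB


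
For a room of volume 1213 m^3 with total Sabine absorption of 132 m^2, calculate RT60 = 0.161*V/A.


RT60 = 0.161 * 1213 / 132 = 1.4795 s


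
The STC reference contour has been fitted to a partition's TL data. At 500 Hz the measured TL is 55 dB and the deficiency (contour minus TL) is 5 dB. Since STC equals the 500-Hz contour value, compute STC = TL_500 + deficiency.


By ASTM E413, STC = value of the fitted reference contour at 500 Hz.
Contour value at 500 Hz = TL_500 + deficiency = 55 + 5 = 60
STC = 60


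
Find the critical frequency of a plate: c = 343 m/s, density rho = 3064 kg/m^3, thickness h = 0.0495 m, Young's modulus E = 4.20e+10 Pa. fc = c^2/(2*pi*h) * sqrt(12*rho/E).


12*rho/E = 12*3064/4.20e+10 = 8.75429e-07
sqrt(12*rho/E) = sqrt(8.75429e-07) = 0.000935644
c^2/(2*pi*h) = 343^2/(2*pi*0.0495) = 378271
fc = 378271 * 0.000935644 = 353.93 Hz


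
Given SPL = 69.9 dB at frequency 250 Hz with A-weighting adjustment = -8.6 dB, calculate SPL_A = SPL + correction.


A-weighting table: 250 Hz -> -8.6 dB correction
SPL_A = SPL + correction = 69.9 + (-8.6) = 61.3 dBA


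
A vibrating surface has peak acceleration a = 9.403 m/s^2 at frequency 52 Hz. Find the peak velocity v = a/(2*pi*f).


omega = 2*pi*f = 2*pi*52 = 326.726 rad/s
v = a / omega = 9.403 / 326.726 = 0.028779 m/s


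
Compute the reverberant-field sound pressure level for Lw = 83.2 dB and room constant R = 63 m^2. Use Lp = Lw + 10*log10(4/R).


4/R = 4/63 = 0.0634921
Lp = 83.2 + 10*log10(0.0634921) = 71.227 dB


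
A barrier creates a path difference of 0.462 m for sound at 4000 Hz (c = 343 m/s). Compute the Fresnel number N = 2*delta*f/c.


N = 2*delta*f/c = 2*delta/lambda, where lambda = c/f
lambda = 343 / 4000 = 0.08575 m
N = 2 * 0.462 / 0.08575 = 10.776


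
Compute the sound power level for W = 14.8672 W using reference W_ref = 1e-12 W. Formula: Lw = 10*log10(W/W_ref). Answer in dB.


W / W_ref = 14.8672 / 1e-12 = 1.48672e+13
Lw = 10 * log10(1.48672e+13) = 131.72 dB


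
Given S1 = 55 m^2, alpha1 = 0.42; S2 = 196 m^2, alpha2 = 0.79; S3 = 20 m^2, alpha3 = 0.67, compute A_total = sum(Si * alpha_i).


55 * 0.42 = 23.1
196 * 0.79 = 154.84
20 * 0.67 = 13.4
A_total = 23.1 + 154.84 + 13.4 = 191.34 m^2


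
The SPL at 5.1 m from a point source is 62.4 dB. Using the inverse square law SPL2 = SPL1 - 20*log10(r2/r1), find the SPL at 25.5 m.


r2/r1 = 25.5/5.1 = 5
Correction = 20*log10(5) = 13.9794 dB
SPL2 = 62.4 - 13.9794 = 48.421 dB


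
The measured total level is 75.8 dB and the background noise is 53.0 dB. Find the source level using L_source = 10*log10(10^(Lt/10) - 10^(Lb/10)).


10^(75.8/10) = 3.80189e+07
10^(53.0/10) = 199526
Difference = 3.80189e+07 - 199526 = 3.78194e+07
L_source = 10*log10(3.78194e+07) = 75.777 dB


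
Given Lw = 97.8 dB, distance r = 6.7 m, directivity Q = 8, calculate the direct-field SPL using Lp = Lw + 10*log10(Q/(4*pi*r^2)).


4*pi*r^2 = 4*pi*6.7^2 = 564.104 m^2
Q / (4*pi*r^2) = 8 / 564.104 = 0.0141818
Lp = 97.8 + 10*log10(0.0141818) = 79.317 dB


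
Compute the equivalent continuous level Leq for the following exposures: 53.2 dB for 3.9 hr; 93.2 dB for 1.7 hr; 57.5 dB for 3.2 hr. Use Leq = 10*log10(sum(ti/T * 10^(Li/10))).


T_total = 3.9 + 1.7 + 3.2 = 8.8 hr
(3.9/8.8) * 10^(53.2/10) = 92593.8
(1.7/8.8) * 10^(93.2/10) = 4.03614e+08
(3.2/8.8) * 10^(57.5/10) = 204488
Sum = 92593.8 + 4.03614e+08 + 204488 = 4.03911e+08
Leq = 10*log10(4.03911e+08) = 86.063 dB


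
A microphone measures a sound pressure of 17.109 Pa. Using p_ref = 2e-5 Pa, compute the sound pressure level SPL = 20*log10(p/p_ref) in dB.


p / p_ref = 17.109 / 2e-5 = 855450
SPL = 20 * log10(855450) = 118.64 dB


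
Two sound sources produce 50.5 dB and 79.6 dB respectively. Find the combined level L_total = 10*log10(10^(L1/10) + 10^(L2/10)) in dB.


10^(50.5/10) = 112202
10^(79.6/10) = 9.12011e+07
Sum = 112202 + 9.12011e+07 = 9.13133e+07
L_total = 10*log10(9.13133e+07) = 79.605 dB


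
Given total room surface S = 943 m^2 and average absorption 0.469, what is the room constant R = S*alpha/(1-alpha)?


R = 943 * 0.469 / (1 - 0.469) = 832.89 m^2


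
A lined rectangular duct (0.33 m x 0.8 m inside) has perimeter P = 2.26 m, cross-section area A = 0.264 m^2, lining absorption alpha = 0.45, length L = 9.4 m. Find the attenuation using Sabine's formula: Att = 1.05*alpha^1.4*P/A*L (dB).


alpha^1.4 = 0.45^1.4 = 0.326962
Attenuation rate = 1.05 * alpha^1.4 * P / A
= 1.05 * 0.326962 * 2.26 / 0.264 = 2.93894 dB/m
Total Att = 2.93894 * 9.4 = 27.626 dB


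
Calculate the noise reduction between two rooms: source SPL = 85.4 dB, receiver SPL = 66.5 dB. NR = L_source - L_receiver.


NR = L_source - L_receiver (difference between source and receiving room levels)
NR = 85.4 - 66.5 = 18.9 dB


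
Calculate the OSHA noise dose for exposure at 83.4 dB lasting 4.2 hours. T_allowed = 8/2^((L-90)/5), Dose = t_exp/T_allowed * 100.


T_allowed = 8 / 2^((83.4 - 90)/5) = 19.9733 hr
Dose = 4.2 / 19.9733 * 100 = 21.028 %


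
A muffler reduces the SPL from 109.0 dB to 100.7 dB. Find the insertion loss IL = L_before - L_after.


Insertion loss = SPL without muffler - SPL with muffler
IL = 109.0 - 100.7 = 8.3 dB


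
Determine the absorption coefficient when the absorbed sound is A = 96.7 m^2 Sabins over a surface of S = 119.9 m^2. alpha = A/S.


Absorption coefficient = absorbed power / incident power
alpha = A / S = 96.7 / 119.9 = 0.80651


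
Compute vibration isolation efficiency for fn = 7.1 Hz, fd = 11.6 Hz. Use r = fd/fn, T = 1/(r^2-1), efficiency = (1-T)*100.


r = 11.6 / 7.1 = 1.6338
r^2 - 1 = 1.6338^2 - 1 = 1.6693
T = 1/1.6693 = 0.599053
Efficiency = (1 - 0.599053)*100 = 40.095 %


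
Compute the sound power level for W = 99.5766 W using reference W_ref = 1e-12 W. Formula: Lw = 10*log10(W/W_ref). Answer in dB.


W / W_ref = 99.5766 / 1e-12 = 9.95766e+13
Lw = 10 * log10(9.95766e+13) = 139.98 dB


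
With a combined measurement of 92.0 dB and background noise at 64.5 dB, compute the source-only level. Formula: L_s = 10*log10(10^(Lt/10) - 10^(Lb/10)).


10^(92.0/10) = 1.58489e+09
10^(64.5/10) = 2.81838e+06
Difference = 1.58489e+09 - 2.81838e+06 = 1.58207e+09
L_source = 10*log10(1.58207e+09) = 91.992 dB


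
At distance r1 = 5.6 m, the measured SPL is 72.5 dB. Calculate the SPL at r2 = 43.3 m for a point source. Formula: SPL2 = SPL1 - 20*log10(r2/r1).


r2/r1 = 43.3/5.6 = 7.73214
Correction = 20*log10(7.73214) = 17.766 dB
SPL2 = 72.5 - 17.766 = 54.734 dB


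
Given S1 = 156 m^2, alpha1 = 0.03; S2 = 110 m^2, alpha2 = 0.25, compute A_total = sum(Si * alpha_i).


156 * 0.03 = 4.68
110 * 0.25 = 27.5
A_total = 4.68 + 27.5 = 32.18 m^2


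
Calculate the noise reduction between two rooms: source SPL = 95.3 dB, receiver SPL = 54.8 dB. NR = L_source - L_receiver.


NR = L_source - L_receiver (difference between source and receiving room levels)
NR = 95.3 - 54.8 = 40.5 dB


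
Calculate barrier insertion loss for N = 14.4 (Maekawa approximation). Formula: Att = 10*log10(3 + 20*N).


3 + 20*N = 3 + 20*14.4 = 291
Att = 10*log10(291) = 24.639 dB


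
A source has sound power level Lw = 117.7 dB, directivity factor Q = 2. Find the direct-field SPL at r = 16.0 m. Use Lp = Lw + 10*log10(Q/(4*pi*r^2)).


4*pi*r^2 = 4*pi*16.0^2 = 3216.99 m^2
Q / (4*pi*r^2) = 2 / 3216.99 = 0.000621699
Lp = 117.7 + 10*log10(0.000621699) = 85.636 dB


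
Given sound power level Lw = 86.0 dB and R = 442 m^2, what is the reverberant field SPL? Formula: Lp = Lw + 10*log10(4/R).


4/R = 4/442 = 0.00904977
Lp = 86.0 + 10*log10(0.00904977) = 65.566 dB


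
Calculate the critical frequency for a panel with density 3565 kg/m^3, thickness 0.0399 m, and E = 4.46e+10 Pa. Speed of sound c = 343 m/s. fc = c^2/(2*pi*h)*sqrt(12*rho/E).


12*rho/E = 12*3565/4.46e+10 = 9.59193e-07
sqrt(12*rho/E) = sqrt(9.59193e-07) = 0.000979384
c^2/(2*pi*h) = 343^2/(2*pi*0.0399) = 469284
fc = 469284 * 0.000979384 = 459.61 Hz


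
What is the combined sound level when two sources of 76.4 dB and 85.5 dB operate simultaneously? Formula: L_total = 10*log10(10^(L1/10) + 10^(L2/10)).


10^(76.4/10) = 4.36516e+07
10^(85.5/10) = 3.54813e+08
Sum = 4.36516e+07 + 3.54813e+08 = 3.98465e+08
L_total = 10*log10(3.98465e+08) = 86.004 dB


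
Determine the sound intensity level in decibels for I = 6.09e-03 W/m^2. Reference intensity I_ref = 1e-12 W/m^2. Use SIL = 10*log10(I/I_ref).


I / I_ref = 6.09e-03 / 1e-12 = 6.09e+09
SIL = 10 * log10(6.09e+09) = 97.846 dB


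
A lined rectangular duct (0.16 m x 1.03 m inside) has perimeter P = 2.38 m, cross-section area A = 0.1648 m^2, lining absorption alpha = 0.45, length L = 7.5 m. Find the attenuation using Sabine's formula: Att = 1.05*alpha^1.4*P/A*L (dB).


alpha^1.4 = 0.45^1.4 = 0.326962
Attenuation rate = 1.05 * alpha^1.4 * P / A
= 1.05 * 0.326962 * 2.38 / 0.1648 = 4.958 dB/m
Total Att = 4.958 * 7.5 = 37.185 dB


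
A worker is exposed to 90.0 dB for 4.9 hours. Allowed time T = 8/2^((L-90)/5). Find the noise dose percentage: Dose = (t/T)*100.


T_allowed = 8 / 2^((90.0 - 90)/5) = 8 hr
Dose = 4.9 / 8 * 100 = 61.25 %


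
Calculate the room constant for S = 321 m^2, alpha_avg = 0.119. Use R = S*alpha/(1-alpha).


R = 321 * 0.119 / (1 - 0.119) = 43.359 m^2


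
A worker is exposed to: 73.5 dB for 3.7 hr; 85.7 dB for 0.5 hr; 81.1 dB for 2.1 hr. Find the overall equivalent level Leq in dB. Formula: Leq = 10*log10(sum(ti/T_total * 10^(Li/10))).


T_total = 3.7 + 0.5 + 2.1 = 6.3 hr
(3.7/6.3) * 10^(73.5/10) = 1.3148e+07
(0.5/6.3) * 10^(85.7/10) = 2.94869e+07
(2.1/6.3) * 10^(81.1/10) = 4.29417e+07
Sum = 1.3148e+07 + 2.94869e+07 + 4.29417e+07 = 8.55766e+07
Leq = 10*log10(8.55766e+07) = 79.324 dB


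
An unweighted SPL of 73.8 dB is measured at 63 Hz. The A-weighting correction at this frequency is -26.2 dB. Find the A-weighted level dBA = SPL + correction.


A-weighting table: 63 Hz -> -26.2 dB correction
SPL_A = SPL + correction = 73.8 + (-26.2) = 47.6 dBA


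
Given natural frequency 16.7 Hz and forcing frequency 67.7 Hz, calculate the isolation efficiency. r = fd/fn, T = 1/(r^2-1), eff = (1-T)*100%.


r = 67.7 / 16.7 = 4.05389
r^2 - 1 = 4.05389^2 - 1 = 15.434
T = 1/15.434 = 0.064792
Efficiency = (1 - 0.064792)*100 = 93.521 %


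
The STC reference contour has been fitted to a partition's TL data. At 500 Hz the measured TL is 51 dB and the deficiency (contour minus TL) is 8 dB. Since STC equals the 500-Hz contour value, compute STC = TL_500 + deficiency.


By ASTM E413, STC = value of the fitted reference contour at 500 Hz.
Contour value at 500 Hz = TL_500 + deficiency = 51 + 8 = 59
STC = 59


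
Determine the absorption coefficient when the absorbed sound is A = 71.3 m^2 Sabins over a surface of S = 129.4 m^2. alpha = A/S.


Absorption coefficient = absorbed power / incident power
alpha = A / S = 71.3 / 129.4 = 0.551


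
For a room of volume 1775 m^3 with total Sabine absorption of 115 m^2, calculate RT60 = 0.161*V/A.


RT60 = 0.161 * 1775 / 115 = 2.485 s


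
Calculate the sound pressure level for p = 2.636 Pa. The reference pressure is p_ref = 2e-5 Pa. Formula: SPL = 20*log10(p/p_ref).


p / p_ref = 2.636 / 2e-5 = 131800
SPL = 20 * log10(131800) = 102.4 dB


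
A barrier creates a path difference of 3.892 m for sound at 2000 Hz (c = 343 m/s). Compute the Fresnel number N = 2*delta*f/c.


N = 2*delta*f/c = 2*delta/lambda, where lambda = c/f
lambda = 343 / 2000 = 0.1715 m
N = 2 * 3.892 / 0.1715 = 45.388


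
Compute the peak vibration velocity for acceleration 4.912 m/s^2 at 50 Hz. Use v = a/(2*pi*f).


omega = 2*pi*f = 2*pi*50 = 314.159 rad/s
v = a / omega = 4.912 / 314.159 = 0.015635 m/s


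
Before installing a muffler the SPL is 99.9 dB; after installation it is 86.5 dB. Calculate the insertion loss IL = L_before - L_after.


Insertion loss = SPL without muffler - SPL with muffler
IL = 99.9 - 86.5 = 13.4 dB


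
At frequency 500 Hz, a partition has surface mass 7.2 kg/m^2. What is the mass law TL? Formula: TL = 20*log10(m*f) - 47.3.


m * f = 7.2 * 500 = 3600
20*log10(3600) = 71.1261 dB
TL = 71.1261 - 47.3 = 23.826 dB


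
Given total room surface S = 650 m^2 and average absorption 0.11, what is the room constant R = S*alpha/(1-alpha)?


R = 650 * 0.11 / (1 - 0.11) = 80.337 m^2


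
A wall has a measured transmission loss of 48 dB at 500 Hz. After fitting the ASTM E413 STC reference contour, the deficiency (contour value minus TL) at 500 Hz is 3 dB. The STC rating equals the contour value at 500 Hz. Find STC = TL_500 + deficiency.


By ASTM E413, STC = value of the fitted reference contour at 500 Hz.
Contour value at 500 Hz = TL_500 + deficiency = 48 + 3 = 51
STC = 51


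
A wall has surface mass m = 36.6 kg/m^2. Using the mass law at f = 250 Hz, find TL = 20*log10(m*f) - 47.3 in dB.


m * f = 36.6 * 250 = 9150
20*log10(9150) = 79.2284 dB
TL = 79.2284 - 47.3 = 31.928 dB


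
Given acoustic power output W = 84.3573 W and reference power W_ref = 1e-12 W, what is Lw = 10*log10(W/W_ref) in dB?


W / W_ref = 84.3573 / 1e-12 = 8.43573e+13
Lw = 10 * log10(8.43573e+13) = 139.26 dB


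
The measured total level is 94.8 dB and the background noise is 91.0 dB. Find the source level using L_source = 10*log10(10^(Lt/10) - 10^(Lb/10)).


10^(94.8/10) = 3.01995e+09
10^(91.0/10) = 1.25893e+09
Difference = 3.01995e+09 - 1.25893e+09 = 1.76102e+09
L_source = 10*log10(1.76102e+09) = 92.458 dB


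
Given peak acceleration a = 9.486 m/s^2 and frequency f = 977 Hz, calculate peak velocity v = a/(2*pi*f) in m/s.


omega = 2*pi*f = 2*pi*977 = 6138.67 rad/s
v = a / omega = 9.486 / 6138.67 = 0.0015453 m/s


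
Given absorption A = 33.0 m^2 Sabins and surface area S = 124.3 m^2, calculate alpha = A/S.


Absorption coefficient = absorbed power / incident power
alpha = A / S = 33.0 / 124.3 = 0.26549


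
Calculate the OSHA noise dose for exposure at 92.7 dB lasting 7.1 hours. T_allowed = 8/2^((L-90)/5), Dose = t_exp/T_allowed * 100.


T_allowed = 8 / 2^((92.7 - 90)/5) = 5.50217 hr
Dose = 7.1 / 5.50217 * 100 = 129.04 %


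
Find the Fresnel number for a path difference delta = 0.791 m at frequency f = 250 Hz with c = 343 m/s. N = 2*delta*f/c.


N = 2*delta*f/c = 2*delta/lambda, where lambda = c/f
lambda = 343 / 250 = 1.372 m
N = 2 * 0.791 / 1.372 = 1.1531


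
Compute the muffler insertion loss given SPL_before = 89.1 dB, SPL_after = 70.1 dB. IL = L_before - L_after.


Insertion loss = SPL without muffler - SPL with muffler
IL = 89.1 - 70.1 = 19 dB


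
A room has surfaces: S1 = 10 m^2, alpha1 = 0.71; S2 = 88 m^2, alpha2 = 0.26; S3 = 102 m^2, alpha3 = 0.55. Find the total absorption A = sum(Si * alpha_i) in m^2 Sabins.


10 * 0.71 = 7.1
88 * 0.26 = 22.88
102 * 0.55 = 56.1
A_total = 7.1 + 22.88 + 56.1 = 86.08 m^2


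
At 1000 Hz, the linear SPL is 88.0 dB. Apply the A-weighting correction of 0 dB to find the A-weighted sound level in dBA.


A-weighting table: 1000 Hz -> 0 dB correction
SPL_A = SPL + correction = 88.0 + (0) = 88 dBA


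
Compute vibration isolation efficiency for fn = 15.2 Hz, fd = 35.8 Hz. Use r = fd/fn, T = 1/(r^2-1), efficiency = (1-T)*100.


r = 35.8 / 15.2 = 2.35526
r^2 - 1 = 2.35526^2 - 1 = 4.54725
T = 1/4.54725 = 0.219913
Efficiency = (1 - 0.219913)*100 = 78.009 %


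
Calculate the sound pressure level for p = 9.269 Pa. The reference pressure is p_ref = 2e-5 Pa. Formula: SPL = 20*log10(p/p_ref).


p / p_ref = 9.269 / 2e-5 = 463450
SPL = 20 * log10(463450) = 113.32 dB


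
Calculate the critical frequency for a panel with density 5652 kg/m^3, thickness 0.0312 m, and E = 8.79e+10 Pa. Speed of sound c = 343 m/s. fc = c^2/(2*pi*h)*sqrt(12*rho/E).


12*rho/E = 12*5652/8.79e+10 = 7.71604e-07
sqrt(12*rho/E) = sqrt(7.71604e-07) = 0.00087841
c^2/(2*pi*h) = 343^2/(2*pi*0.0312) = 600142
fc = 600142 * 0.00087841 = 527.17 Hz


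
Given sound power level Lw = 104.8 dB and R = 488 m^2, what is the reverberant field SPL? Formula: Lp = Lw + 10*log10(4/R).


4/R = 4/488 = 0.00819672
Lp = 104.8 + 10*log10(0.00819672) = 83.936 dB


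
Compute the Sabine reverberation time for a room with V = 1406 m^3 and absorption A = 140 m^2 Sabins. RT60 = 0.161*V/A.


RT60 = 0.161 * 1406 / 140 = 1.6169 s


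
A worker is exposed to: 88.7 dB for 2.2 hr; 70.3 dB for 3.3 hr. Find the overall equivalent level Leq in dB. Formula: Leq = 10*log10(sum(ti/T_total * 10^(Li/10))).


T_total = 2.2 + 3.3 = 5.5 hr
(2.2/5.5) * 10^(88.7/10) = 2.96524e+08
(3.3/5.5) * 10^(70.3/10) = 6.42912e+06
Sum = 2.96524e+08 + 6.42912e+06 = 3.02953e+08
Leq = 10*log10(3.02953e+08) = 84.814 dB


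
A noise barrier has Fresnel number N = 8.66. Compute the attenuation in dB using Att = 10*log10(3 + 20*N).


3 + 20*N = 3 + 20*8.66 = 176.2
Att = 10*log10(176.2) = 22.46 dB


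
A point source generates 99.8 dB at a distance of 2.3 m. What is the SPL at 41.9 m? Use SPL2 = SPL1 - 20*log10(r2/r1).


r2/r1 = 41.9/2.3 = 18.2174
Correction = 20*log10(18.2174) = 25.2097 dB
SPL2 = 99.8 - 25.2097 = 74.59 dB


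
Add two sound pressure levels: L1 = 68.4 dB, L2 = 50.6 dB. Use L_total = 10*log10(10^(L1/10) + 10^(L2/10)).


10^(68.4/10) = 6.91831e+06
10^(50.6/10) = 114815
Sum = 6.91831e+06 + 114815 = 7.03312e+06
L_total = 10*log10(7.03312e+06) = 68.471 dB


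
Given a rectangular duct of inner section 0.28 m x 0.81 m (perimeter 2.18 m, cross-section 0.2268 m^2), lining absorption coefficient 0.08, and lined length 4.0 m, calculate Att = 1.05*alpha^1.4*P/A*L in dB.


alpha^1.4 = 0.08^1.4 = 0.029129
Attenuation rate = 1.05 * alpha^1.4 * P / A
= 1.05 * 0.029129 * 2.18 / 0.2268 = 0.293987 dB/m
Total Att = 0.293987 * 4.0 = 1.1759 dB


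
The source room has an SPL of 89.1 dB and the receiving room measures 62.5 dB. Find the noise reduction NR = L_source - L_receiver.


NR = L_source - L_receiver (difference between source and receiving room levels)
NR = 89.1 - 62.5 = 26.6 dB


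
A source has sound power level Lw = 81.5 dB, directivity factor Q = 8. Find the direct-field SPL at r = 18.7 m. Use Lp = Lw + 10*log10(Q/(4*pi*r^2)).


4*pi*r^2 = 4*pi*18.7^2 = 4394.33 m^2
Q / (4*pi*r^2) = 8 / 4394.33 = 0.00182053
Lp = 81.5 + 10*log10(0.00182053) = 54.102 dB


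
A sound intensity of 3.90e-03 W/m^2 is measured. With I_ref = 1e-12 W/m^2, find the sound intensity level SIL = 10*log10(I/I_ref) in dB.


I / I_ref = 3.90e-03 / 1e-12 = 3.9e+09
SIL = 10 * log10(3.9e+09) = 95.911 dB


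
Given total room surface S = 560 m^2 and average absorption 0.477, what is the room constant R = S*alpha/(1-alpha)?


R = 560 * 0.477 / (1 - 0.477) = 510.75 m^2


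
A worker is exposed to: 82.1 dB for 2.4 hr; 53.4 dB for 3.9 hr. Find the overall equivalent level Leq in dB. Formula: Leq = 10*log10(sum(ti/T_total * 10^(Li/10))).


T_total = 2.4 + 3.9 = 6.3 hr
(2.4/6.3) * 10^(82.1/10) = 6.17832e+07
(3.9/6.3) * 10^(53.4/10) = 135433
Sum = 6.17832e+07 + 135433 = 6.19186e+07
Leq = 10*log10(6.19186e+07) = 77.918 dB


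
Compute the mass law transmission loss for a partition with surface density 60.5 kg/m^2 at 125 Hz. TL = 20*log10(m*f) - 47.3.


m * f = 60.5 * 125 = 7562.5
20*log10(7562.5) = 77.5733 dB
TL = 77.5733 - 47.3 = 30.273 dB


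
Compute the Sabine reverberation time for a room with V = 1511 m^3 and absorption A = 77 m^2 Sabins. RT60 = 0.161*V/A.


RT60 = 0.161 * 1511 / 77 = 3.1594 s


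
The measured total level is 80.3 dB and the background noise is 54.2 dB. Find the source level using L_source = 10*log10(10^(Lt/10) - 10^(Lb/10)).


10^(80.3/10) = 1.07152e+08
10^(54.2/10) = 263027
Difference = 1.07152e+08 - 263027 = 1.06889e+08
L_source = 10*log10(1.06889e+08) = 80.289 dB


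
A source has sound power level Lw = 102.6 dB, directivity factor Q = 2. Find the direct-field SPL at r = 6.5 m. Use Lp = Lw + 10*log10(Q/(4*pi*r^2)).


4*pi*r^2 = 4*pi*6.5^2 = 530.929 m^2
Q / (4*pi*r^2) = 2 / 530.929 = 0.00376698
Lp = 102.6 + 10*log10(0.00376698) = 78.36 dB


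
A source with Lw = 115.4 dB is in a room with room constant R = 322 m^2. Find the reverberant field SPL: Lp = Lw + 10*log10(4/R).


4/R = 4/322 = 0.0124224
Lp = 115.4 + 10*log10(0.0124224) = 96.342 dB


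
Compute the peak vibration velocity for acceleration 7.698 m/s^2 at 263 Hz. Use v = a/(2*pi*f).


omega = 2*pi*f = 2*pi*263 = 1652.48 rad/s
v = a / omega = 7.698 / 1652.48 = 0.0046585 m/s


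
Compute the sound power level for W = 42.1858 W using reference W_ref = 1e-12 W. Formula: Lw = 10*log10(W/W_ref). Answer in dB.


W / W_ref = 42.1858 / 1e-12 = 4.21858e+13
Lw = 10 * log10(4.21858e+13) = 136.25 dB


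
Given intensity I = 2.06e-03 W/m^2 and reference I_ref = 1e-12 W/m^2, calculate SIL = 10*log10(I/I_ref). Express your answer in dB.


I / I_ref = 2.06e-03 / 1e-12 = 2.06e+09
SIL = 10 * log10(2.06e+09) = 93.139 dB


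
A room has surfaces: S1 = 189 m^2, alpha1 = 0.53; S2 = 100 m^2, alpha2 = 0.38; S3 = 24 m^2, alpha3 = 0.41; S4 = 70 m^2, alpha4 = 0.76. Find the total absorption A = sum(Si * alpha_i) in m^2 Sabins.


189 * 0.53 = 100.17
100 * 0.38 = 38
24 * 0.41 = 9.84
70 * 0.76 = 53.2
A_total = 100.17 + 38 + 9.84 + 53.2 = 201.21 m^2


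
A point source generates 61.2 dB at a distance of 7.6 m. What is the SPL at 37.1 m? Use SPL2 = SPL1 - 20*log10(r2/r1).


r2/r1 = 37.1/7.6 = 4.88158
Correction = 20*log10(4.88158) = 13.7712 dB
SPL2 = 61.2 - 13.7712 = 47.429 dB


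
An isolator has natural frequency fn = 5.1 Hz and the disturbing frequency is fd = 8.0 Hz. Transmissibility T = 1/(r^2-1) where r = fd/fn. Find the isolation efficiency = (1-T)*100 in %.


r = 8.0 / 5.1 = 1.56863
r^2 - 1 = 1.56863^2 - 1 = 1.4606
T = 1/1.4606 = 0.68465
Efficiency = (1 - 0.68465)*100 = 31.535 %


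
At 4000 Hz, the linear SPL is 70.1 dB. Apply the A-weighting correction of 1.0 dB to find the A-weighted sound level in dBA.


A-weighting table: 4000 Hz -> 1.0 dB correction
SPL_A = SPL + correction = 70.1 + (1.0) = 71.1 dBA


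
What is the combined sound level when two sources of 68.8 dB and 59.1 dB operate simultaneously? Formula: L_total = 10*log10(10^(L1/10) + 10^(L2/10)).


10^(68.8/10) = 7.58578e+06
10^(59.1/10) = 812831
Sum = 7.58578e+06 + 812831 = 8.39861e+06
L_total = 10*log10(8.39861e+06) = 69.242 dB


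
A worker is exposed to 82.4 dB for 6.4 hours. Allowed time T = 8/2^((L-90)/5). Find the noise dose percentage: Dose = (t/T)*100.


T_allowed = 8 / 2^((82.4 - 90)/5) = 22.9433 hr
Dose = 6.4 / 22.9433 * 100 = 27.895 %


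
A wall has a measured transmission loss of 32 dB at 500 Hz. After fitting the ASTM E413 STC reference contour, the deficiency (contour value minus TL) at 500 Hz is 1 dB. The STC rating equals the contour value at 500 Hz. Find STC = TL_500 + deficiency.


By ASTM E413, STC = value of the fitted reference contour at 500 Hz.
Contour value at 500 Hz = TL_500 + deficiency = 32 + 1 = 33
STC = 33


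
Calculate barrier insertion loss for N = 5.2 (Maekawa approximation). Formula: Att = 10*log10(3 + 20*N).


3 + 20*N = 3 + 20*5.2 = 107
Att = 10*log10(107) = 20.294 dB


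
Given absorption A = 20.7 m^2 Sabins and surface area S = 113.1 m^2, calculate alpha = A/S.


Absorption coefficient = absorbed power / incident power
alpha = A / S = 20.7 / 113.1 = 0.18302


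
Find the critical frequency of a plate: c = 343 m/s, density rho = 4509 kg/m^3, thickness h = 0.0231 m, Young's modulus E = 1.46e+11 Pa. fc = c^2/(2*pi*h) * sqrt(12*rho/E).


12*rho/E = 12*4509/1.46e+11 = 3.70603e-07
sqrt(12*rho/E) = sqrt(3.70603e-07) = 0.000608772
c^2/(2*pi*h) = 343^2/(2*pi*0.0231) = 810581
fc = 810581 * 0.000608772 = 493.46 Hz


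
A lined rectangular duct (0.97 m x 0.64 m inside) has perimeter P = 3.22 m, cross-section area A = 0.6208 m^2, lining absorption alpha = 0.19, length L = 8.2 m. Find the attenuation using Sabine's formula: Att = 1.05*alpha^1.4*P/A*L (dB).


alpha^1.4 = 0.19^1.4 = 0.0977811
Attenuation rate = 1.05 * alpha^1.4 * P / A
= 1.05 * 0.0977811 * 3.22 / 0.6208 = 0.532535 dB/m
Total Att = 0.532535 * 8.2 = 4.3668 dB


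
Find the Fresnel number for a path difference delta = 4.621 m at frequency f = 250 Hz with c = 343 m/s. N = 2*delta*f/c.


N = 2*delta*f/c = 2*delta/lambda, where lambda = c/f
lambda = 343 / 250 = 1.372 m
N = 2 * 4.621 / 1.372 = 6.7362


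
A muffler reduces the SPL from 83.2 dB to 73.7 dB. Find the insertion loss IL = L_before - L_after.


Insertion loss = SPL without muffler - SPL with muffler
IL = 83.2 - 73.7 = 9.5 dB


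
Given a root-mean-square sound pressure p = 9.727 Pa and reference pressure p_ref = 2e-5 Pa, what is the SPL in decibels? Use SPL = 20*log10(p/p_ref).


p / p_ref = 9.727 / 2e-5 = 486350
SPL = 20 * log10(486350) = 113.74 dB


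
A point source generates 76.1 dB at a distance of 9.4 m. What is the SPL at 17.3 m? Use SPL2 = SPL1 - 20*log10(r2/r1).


r2/r1 = 17.3/9.4 = 1.84043
Correction = 20*log10(1.84043) = 5.29839 dB
SPL2 = 76.1 - 5.29839 = 70.802 dB


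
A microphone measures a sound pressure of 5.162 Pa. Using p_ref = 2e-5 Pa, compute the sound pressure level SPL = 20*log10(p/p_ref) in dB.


p / p_ref = 5.162 / 2e-5 = 258100
SPL = 20 * log10(258100) = 108.24 dB


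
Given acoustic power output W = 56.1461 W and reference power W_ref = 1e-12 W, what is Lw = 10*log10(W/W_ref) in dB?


W / W_ref = 56.1461 / 1e-12 = 5.61461e+13
Lw = 10 * log10(5.61461e+13) = 137.49 dB


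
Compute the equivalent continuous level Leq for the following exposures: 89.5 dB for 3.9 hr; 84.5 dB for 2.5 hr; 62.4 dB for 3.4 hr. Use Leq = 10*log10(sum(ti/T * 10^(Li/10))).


T_total = 3.9 + 2.5 + 3.4 = 9.8 hr
(3.9/9.8) * 10^(89.5/10) = 3.54681e+08
(2.5/9.8) * 10^(84.5/10) = 7.18975e+07
(3.4/9.8) * 10^(62.4/10) = 602910
Sum = 3.54681e+08 + 7.18975e+07 + 602910 = 4.27181e+08
Leq = 10*log10(4.27181e+08) = 86.306 dB


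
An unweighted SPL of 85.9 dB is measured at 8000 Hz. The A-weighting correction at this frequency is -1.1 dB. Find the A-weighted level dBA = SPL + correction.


A-weighting table: 8000 Hz -> -1.1 dB correction
SPL_A = SPL + correction = 85.9 + (-1.1) = 84.8 dBA


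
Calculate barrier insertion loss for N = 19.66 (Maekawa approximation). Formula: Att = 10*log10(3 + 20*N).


3 + 20*N = 3 + 20*19.66 = 396.2
Att = 10*log10(396.2) = 25.979 dB


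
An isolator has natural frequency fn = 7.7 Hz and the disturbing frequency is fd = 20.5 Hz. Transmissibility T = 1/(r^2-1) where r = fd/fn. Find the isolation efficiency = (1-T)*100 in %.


r = 20.5 / 7.7 = 2.66234
r^2 - 1 = 2.66234^2 - 1 = 6.08805
T = 1/6.08805 = 0.164256
Efficiency = (1 - 0.164256)*100 = 83.574 %


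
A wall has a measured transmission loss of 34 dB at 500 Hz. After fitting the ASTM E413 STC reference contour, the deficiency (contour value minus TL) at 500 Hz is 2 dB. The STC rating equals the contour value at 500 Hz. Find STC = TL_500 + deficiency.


By ASTM E413, STC = value of the fitted reference contour at 500 Hz.
Contour value at 500 Hz = TL_500 + deficiency = 34 + 2 = 36
STC = 36


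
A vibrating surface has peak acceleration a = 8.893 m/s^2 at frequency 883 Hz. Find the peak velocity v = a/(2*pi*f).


omega = 2*pi*f = 2*pi*883 = 5548.05 rad/s
v = a / omega = 8.893 / 5548.05 = 0.0016029 m/s


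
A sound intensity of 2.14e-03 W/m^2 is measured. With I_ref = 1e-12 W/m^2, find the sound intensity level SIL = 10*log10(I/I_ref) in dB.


I / I_ref = 2.14e-03 / 1e-12 = 2.14e+09
SIL = 10 * log10(2.14e+09) = 93.304 dB


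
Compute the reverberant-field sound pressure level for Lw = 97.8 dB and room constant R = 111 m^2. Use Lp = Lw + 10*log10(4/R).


4/R = 4/111 = 0.036036
Lp = 97.8 + 10*log10(0.036036) = 83.367 dB


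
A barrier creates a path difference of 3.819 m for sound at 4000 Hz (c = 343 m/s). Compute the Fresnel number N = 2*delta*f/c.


N = 2*delta*f/c = 2*delta/lambda, where lambda = c/f
lambda = 343 / 4000 = 0.08575 m
N = 2 * 3.819 / 0.08575 = 89.073


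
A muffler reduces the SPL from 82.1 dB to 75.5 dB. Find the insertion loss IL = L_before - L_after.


Insertion loss = SPL without muffler - SPL with muffler
IL = 82.1 - 75.5 = 6.6 dB


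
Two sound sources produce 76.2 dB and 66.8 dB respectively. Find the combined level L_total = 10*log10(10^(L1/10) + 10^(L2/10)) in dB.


10^(76.2/10) = 4.16869e+07
10^(66.8/10) = 4.7863e+06
Sum = 4.16869e+07 + 4.7863e+06 = 4.64732e+07
L_total = 10*log10(4.64732e+07) = 76.672 dB


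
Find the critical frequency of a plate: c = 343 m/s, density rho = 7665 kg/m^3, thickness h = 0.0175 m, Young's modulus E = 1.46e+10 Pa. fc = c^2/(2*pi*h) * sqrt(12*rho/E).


12*rho/E = 12*7665/1.46e+10 = 6.3e-06
sqrt(12*rho/E) = sqrt(6.3e-06) = 0.00250998
c^2/(2*pi*h) = 343^2/(2*pi*0.0175) = 1.06997e+06
fc = 1.06997e+06 * 0.00250998 = 2685.6 Hz


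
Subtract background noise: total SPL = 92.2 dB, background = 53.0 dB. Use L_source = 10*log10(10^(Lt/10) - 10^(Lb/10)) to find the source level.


10^(92.2/10) = 1.65959e+09
10^(53.0/10) = 199526
Difference = 1.65959e+09 - 199526 = 1.65939e+09
L_source = 10*log10(1.65939e+09) = 92.199 dB


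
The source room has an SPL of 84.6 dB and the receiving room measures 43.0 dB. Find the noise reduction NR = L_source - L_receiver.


NR = L_source - L_receiver (difference between source and receiving room levels)
NR = 84.6 - 43.0 = 41.6 dB


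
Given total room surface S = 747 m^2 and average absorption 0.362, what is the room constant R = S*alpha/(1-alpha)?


R = 747 * 0.362 / (1 - 0.362) = 423.85 m^2


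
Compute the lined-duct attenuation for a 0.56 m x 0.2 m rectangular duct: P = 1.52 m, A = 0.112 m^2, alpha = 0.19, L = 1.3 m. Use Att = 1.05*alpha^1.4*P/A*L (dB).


alpha^1.4 = 0.19^1.4 = 0.0977811
Attenuation rate = 1.05 * alpha^1.4 * P / A
= 1.05 * 0.0977811 * 1.52 / 0.112 = 1.39338 dB/m
Total Att = 1.39338 * 1.3 = 1.8114 dB


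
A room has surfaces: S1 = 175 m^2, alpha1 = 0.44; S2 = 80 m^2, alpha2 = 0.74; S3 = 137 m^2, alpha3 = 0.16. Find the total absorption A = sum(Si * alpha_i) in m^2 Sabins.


175 * 0.44 = 77
80 * 0.74 = 59.2
137 * 0.16 = 21.92
A_total = 77 + 59.2 + 21.92 = 158.12 m^2


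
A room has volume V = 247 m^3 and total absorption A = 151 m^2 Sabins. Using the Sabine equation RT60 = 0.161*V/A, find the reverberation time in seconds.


RT60 = 0.161 * 247 / 151 = 0.26336 s


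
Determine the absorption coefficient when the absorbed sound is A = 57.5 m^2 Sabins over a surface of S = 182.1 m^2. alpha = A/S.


Absorption coefficient = absorbed power / incident power
alpha = A / S = 57.5 / 182.1 = 0.31576


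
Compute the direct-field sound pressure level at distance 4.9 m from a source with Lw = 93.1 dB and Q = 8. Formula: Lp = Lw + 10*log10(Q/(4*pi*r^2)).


4*pi*r^2 = 4*pi*4.9^2 = 301.719 m^2
Q / (4*pi*r^2) = 8 / 301.719 = 0.0265147
Lp = 93.1 + 10*log10(0.0265147) = 77.335 dB


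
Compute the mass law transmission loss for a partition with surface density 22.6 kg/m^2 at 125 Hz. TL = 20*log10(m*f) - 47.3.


m * f = 22.6 * 125 = 2825
20*log10(2825) = 69.0204 dB
TL = 69.0204 - 47.3 = 21.72 dB
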